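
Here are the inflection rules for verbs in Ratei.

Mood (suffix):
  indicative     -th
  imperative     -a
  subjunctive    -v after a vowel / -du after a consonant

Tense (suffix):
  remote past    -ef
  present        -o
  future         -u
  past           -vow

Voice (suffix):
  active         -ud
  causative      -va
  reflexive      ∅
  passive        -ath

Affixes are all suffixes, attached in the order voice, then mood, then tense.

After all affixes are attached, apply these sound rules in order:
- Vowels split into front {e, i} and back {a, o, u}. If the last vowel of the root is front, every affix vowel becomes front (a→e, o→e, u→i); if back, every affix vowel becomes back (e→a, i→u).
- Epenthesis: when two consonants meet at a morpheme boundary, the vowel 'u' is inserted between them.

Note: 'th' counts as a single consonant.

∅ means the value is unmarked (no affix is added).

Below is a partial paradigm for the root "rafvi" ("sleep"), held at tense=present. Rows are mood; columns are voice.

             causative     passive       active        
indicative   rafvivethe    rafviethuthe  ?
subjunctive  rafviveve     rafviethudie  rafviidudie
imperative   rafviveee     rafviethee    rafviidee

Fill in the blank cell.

Attach voice active -ud → rafviud.
Attach mood indicative -th → rafviudth.
Attach tense present -o → rafviudtho.
Apply vowel harmony: rafviudtho → rafviidthe.
Apply epenthesis: rafviidthe → rafviiduthe.

rafviiduthe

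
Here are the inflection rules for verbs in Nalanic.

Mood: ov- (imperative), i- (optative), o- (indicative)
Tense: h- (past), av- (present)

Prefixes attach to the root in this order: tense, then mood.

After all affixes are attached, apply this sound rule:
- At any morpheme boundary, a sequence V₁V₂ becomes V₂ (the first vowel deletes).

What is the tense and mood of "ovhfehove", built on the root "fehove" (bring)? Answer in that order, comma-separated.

past, imperative

Segment: ov-h-fehove.
tense: h- → past.
mood: ov- → imperative.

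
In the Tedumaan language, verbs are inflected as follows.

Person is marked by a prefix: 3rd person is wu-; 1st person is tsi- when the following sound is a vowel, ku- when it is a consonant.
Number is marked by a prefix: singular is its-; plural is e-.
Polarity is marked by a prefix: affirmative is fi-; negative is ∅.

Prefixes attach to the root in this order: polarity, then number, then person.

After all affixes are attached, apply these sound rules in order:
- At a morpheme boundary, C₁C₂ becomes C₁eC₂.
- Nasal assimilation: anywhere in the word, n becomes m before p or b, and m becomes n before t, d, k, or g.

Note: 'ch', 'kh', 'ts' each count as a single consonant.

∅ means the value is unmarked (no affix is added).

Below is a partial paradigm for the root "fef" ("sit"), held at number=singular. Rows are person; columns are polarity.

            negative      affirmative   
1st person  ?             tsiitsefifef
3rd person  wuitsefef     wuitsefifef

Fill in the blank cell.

polarity = negative: zero marking, form stays fef.
Attach number singular its- → itsfef.
Attach person 1st person tsi- (before vowel 'i') → tsiitsfef.
Apply epenthesis: tsiitsfef → tsiitsefef.
Nasal assimilation: no change.

tsiitsefef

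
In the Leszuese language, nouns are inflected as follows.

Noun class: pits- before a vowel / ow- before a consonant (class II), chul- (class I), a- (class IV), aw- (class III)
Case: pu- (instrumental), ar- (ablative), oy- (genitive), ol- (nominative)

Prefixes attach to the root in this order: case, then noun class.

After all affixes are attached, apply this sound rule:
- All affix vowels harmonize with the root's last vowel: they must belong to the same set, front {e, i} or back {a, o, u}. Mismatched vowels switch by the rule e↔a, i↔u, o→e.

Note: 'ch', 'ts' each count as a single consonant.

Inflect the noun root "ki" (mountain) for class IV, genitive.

eeyki

Attach case genitive oy- → oyki.
Attach noun class class IV a- → aoyki.
Apply vowel harmony: aoyki → eeyki.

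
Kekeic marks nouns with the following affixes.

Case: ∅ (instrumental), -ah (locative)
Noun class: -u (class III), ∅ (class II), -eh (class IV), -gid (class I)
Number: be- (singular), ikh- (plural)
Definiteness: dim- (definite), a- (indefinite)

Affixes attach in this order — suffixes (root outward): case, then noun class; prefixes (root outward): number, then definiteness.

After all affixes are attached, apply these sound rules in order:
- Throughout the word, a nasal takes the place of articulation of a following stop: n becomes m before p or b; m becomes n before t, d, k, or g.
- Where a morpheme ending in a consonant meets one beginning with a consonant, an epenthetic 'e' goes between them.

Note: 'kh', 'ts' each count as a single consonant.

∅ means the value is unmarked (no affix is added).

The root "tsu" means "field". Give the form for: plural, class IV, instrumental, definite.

dimikhetsueh

Attach number plural ikh- → ikhtsu.
Attach definiteness definite dim- → dimikhtsu.
case = instrumental: zero marking, form stays dimikhtsu.
Attach noun class class IV -eh → dimikhtsueh.
Nasal assimilation: no change.
Apply epenthesis: dimikhtsueh → dimikhetsueh.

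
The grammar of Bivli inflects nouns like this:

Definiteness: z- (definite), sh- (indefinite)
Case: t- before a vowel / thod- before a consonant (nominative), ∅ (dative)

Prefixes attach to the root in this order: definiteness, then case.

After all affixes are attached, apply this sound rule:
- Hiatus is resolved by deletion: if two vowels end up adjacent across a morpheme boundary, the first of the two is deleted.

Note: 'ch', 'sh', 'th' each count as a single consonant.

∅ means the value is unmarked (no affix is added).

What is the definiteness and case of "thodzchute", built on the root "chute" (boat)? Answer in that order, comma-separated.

definite, nominative

Segment: thod-z-chute.
definiteness: z- → definite.
case: t/thod- → nominative.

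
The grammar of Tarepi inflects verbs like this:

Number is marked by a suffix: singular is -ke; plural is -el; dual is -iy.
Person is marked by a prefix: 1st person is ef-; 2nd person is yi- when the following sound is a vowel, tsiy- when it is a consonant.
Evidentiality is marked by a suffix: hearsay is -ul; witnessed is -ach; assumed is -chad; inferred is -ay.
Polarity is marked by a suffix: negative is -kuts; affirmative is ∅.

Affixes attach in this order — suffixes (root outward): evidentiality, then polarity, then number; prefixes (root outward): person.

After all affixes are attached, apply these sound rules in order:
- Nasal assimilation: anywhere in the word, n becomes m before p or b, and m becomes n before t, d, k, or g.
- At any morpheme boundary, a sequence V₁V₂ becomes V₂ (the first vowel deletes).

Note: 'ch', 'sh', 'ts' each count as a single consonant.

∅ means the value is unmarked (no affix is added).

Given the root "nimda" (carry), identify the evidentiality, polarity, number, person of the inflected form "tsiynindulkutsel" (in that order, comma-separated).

Segment: tsiy-nimda-ul-kuts-el.
evidentiality: -ul → hearsay.
polarity: -kuts → negative.
number: -el → plural.
person: yi/tsiy- → 2nd person.

hearsay, negative, plural, 2nd person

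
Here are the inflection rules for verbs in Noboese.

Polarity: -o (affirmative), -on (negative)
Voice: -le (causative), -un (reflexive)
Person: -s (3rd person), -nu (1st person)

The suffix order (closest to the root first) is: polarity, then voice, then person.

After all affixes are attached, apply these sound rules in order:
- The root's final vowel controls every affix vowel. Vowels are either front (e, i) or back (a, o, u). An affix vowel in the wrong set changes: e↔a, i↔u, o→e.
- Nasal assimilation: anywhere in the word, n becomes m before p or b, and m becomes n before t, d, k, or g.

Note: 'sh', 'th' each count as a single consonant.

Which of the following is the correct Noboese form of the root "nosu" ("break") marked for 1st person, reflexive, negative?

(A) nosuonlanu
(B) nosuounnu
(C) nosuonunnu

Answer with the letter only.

C

Attach polarity negative -on → nosuon.
Attach voice reflexive -un → nosuonun.
Attach person 1st person -nu → nosuonunnu.
Vowel harmony: no change.
Nasal assimilation: no change.
So the correct form is nosuonunnu, option (C).
(B) nosuounnu is wrong: it uses affirmative instead of negative for polarity.
(A) nosuonlanu is wrong: it uses causative instead of reflexive for voice.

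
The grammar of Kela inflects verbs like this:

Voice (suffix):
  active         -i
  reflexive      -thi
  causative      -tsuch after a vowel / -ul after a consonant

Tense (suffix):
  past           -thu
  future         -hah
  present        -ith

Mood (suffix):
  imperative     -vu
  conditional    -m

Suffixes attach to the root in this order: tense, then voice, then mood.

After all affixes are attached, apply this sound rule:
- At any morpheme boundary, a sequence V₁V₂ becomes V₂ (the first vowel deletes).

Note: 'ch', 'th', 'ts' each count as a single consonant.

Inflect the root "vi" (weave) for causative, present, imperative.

Attach tense present -ith → viith.
Attach voice causative -ul (after consonant 'th') → viithul.
Attach mood imperative -vu → viithulvu.
Apply vowel deletion: viithulvu → vithulvu.

vithulvu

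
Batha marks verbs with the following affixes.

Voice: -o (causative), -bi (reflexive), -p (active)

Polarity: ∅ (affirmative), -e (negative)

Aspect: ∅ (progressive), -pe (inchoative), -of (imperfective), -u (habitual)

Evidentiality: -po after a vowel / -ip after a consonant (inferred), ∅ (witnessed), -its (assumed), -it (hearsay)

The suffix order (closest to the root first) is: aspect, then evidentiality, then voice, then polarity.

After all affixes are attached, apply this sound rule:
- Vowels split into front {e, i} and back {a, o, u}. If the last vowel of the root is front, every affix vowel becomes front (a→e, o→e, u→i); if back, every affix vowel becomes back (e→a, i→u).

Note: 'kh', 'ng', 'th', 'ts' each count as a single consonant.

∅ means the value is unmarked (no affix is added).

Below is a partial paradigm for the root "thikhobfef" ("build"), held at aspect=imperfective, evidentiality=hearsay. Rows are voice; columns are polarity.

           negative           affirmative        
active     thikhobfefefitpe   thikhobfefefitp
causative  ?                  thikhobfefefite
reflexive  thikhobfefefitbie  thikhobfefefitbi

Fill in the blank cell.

thikhobfefefitee

Attach aspect imperfective -of → thikhobfefof.
Attach evidentiality hearsay -it → thikhobfefofit.
Attach voice causative -o → thikhobfefofito.
Attach polarity negative -e → thikhobfefofitoe.
Apply vowel harmony: thikhobfefofitoe → thikhobfefefitee.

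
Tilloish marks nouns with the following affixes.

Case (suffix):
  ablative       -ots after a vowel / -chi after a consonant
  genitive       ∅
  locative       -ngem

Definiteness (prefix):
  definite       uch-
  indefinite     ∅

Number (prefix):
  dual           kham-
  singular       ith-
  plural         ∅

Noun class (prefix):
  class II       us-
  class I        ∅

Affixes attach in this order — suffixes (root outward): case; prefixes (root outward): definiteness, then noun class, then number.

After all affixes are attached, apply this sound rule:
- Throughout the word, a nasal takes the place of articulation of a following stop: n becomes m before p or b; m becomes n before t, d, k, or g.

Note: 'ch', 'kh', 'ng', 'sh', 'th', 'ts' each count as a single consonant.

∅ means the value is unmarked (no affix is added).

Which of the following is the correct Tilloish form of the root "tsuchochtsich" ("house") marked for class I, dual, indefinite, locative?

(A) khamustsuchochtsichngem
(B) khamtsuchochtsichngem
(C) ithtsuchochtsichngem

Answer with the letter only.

Attach case locative -ngem → tsuchochtsichngem.
definiteness = indefinite: zero marking, form stays tsuchochtsichngem.
noun class = class I: zero marking, form stays tsuchochtsichngem.
Attach number dual kham- → khamtsuchochtsichngem.
Nasal assimilation: no change.
So the correct form is khamtsuchochtsichngem, option (B).
(A) khamustsuchochtsichngem is wrong: it uses class II instead of class I for noun class.
(C) ithtsuchochtsichngem is wrong: it uses singular instead of dual for number.

B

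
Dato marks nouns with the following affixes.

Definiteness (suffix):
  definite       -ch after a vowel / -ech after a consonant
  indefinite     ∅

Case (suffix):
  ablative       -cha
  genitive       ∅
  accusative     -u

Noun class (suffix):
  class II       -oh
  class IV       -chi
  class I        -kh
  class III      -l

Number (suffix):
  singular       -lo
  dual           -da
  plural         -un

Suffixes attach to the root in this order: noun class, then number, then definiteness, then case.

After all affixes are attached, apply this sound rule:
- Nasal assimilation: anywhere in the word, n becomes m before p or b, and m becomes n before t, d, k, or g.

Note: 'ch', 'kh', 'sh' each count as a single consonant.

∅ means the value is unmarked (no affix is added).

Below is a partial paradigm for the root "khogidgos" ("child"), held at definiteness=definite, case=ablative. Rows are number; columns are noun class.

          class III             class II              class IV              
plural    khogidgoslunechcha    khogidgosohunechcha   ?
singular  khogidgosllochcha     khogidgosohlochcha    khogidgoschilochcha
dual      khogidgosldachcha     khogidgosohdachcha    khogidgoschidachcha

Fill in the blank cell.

Attach noun class class IV -chi → khogidgoschi.
Attach number plural -un → khogidgoschiun.
Attach definiteness definite -ech (after consonant 'n') → khogidgoschiunech.
Attach case ablative -cha → khogidgoschiunechcha.
Nasal assimilation: no change.

khogidgoschiunechcha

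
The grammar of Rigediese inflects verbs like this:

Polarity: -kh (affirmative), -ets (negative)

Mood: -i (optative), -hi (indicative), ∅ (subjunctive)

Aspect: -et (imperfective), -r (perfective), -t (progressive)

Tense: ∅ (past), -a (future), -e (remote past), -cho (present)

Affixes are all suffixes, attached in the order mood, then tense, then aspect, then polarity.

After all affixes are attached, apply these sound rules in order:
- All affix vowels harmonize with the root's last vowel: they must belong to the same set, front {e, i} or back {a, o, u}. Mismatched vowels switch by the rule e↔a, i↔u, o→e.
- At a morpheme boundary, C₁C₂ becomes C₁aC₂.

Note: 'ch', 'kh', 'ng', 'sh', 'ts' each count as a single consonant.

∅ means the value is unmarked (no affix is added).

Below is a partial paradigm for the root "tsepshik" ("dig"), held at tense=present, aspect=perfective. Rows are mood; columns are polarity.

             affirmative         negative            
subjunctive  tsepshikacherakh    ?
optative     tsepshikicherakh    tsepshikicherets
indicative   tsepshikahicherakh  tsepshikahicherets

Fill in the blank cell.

tsepshikacherets

mood = subjunctive: zero marking, form stays tsepshik.
Attach tense present -cho → tsepshikcho.
Attach aspect perfective -r → tsepshikchor.
Attach polarity negative -ets → tsepshikchorets.
Apply vowel harmony: tsepshikchorets → tsepshikcherets.
Apply epenthesis: tsepshikcherets → tsepshikacherets.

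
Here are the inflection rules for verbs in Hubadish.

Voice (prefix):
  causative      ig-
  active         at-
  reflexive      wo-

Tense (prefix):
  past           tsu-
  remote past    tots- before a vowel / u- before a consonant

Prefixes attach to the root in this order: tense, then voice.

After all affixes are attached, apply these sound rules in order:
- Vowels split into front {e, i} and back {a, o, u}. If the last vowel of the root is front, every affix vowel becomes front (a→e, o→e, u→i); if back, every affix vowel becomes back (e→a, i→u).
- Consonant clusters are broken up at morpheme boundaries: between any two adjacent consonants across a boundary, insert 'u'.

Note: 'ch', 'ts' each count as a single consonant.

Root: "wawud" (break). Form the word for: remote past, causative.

Attach tense remote past u- (before consonant 'w') → uwawud.
Attach voice causative ig- → iguwawud.
Apply vowel harmony: iguwawud → uguwawud.
Epenthesis: no change.

uguwawud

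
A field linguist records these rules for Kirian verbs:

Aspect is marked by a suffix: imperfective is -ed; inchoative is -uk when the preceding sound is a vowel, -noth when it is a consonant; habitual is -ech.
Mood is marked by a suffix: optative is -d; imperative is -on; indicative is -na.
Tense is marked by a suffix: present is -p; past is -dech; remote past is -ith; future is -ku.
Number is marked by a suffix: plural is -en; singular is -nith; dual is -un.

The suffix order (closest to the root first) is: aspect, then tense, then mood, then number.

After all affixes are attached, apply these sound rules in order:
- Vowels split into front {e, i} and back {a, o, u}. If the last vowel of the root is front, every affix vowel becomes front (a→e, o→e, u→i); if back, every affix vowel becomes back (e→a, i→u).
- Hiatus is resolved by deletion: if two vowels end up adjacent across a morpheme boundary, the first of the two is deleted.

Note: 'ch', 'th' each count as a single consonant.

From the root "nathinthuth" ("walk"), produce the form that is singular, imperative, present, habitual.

nathinthuthachponnuth

Attach aspect habitual -ech → nathinthuthech.
Attach tense present -p → nathinthuthechp.
Attach mood imperative -on → nathinthuthechpon.
Attach number singular -nith → nathinthuthechponnith.
Apply vowel harmony: nathinthuthechponnith → nathinthuthachponnuth.
Vowel deletion: no change.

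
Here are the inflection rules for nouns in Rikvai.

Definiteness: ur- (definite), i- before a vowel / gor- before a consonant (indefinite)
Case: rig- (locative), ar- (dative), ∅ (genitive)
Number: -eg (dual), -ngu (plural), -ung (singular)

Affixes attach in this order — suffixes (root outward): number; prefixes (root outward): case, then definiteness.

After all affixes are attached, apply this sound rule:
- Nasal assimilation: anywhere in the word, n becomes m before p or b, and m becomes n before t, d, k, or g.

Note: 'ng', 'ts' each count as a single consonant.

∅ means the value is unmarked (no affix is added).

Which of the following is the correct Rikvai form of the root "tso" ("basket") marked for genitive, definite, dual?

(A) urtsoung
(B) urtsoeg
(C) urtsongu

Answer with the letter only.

case = genitive: zero marking, form stays tso.
Attach number dual -eg → tsoeg.
Attach definiteness definite ur- → urtsoeg.
Nasal assimilation: no change.
So the correct form is urtsoeg, option (B).
(C) urtsongu is wrong: it uses plural instead of dual for number.
(A) urtsoung is wrong: it uses singular instead of dual for number.

B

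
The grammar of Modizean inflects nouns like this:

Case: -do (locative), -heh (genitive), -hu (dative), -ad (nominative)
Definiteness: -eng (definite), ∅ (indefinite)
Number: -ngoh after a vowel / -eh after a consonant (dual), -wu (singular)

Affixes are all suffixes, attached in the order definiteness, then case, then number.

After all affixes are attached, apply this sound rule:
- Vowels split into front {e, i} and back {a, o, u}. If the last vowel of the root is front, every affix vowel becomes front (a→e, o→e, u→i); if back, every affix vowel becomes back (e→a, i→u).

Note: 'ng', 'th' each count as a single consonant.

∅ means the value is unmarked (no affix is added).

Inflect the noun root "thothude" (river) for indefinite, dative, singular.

thothudehiwi

definiteness = indefinite: zero marking, form stays thothude.
Attach case dative -hu → thothudehu.
Attach number singular -wu → thothudehuwu.
Apply vowel harmony: thothudehuwu → thothudehiwi.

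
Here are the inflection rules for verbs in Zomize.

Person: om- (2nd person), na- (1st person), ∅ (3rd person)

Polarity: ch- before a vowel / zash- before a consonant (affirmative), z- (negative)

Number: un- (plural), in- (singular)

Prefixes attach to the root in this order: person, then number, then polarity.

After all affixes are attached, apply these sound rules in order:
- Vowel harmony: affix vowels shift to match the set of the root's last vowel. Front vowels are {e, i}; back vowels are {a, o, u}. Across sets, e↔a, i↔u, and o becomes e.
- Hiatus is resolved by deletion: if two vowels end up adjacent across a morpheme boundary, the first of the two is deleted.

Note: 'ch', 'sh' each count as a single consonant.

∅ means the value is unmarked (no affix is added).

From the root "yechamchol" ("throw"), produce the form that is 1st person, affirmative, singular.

Attach person 1st person na- → nayechamchol.
Attach number singular in- → innayechamchol.
Attach polarity affirmative ch- (before vowel 'i') → chinnayechamchol.
Apply vowel harmony: chinnayechamchol → chunnayechamchol.
Vowel deletion: no change.

chunnayechamchol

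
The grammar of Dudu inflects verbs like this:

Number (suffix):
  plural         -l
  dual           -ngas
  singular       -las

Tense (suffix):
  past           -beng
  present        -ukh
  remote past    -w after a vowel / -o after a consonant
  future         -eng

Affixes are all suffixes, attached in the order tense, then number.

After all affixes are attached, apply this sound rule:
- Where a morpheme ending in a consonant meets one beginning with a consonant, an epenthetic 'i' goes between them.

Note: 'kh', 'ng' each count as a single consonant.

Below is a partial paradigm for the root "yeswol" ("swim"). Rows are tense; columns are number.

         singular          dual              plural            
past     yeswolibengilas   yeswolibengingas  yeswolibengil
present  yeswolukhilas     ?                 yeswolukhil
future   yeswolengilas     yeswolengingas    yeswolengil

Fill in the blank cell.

Attach tense present -ukh → yeswolukh.
Attach number dual -ngas → yeswolukhngas.
Apply epenthesis: yeswolukhngas → yeswolukhingas.

yeswolukhingas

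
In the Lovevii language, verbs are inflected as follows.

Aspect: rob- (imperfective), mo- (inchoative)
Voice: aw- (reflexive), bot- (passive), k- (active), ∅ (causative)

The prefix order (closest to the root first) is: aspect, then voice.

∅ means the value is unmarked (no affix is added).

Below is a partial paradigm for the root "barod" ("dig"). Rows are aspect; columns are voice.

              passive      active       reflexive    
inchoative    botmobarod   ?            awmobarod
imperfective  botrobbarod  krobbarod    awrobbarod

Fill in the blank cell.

kmobarod

Attach aspect inchoative mo- → mobarod.
Attach voice active k- → kmobarod.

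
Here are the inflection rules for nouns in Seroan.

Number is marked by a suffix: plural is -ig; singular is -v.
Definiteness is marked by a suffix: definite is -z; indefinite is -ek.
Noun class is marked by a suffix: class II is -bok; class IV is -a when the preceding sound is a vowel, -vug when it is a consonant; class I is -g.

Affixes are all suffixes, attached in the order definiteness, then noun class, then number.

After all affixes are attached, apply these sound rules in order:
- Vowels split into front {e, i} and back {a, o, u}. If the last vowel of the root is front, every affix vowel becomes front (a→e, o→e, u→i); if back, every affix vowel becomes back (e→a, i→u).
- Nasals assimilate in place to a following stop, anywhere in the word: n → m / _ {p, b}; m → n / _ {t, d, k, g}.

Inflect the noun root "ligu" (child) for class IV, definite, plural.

liguzvugug

Attach definiteness definite -z → liguz.
Attach noun class class IV -vug (after consonant 'z') → liguzvug.
Attach number plural -ig → liguzvugig.
Apply vowel harmony: liguzvugig → liguzvugug.
Nasal assimilation: no change.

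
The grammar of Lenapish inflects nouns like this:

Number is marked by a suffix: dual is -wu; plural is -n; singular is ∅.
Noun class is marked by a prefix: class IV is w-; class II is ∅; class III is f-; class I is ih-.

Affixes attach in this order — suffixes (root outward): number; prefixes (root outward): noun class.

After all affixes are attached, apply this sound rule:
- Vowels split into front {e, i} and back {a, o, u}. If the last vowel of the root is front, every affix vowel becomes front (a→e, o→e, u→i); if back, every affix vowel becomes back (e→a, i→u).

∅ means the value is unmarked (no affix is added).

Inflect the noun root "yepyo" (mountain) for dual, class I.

uhyepyowu

Attach number dual -wu → yepyowu.
Attach noun class class I ih- → ihyepyowu.
Apply vowel harmony: ihyepyowu → uhyepyowu.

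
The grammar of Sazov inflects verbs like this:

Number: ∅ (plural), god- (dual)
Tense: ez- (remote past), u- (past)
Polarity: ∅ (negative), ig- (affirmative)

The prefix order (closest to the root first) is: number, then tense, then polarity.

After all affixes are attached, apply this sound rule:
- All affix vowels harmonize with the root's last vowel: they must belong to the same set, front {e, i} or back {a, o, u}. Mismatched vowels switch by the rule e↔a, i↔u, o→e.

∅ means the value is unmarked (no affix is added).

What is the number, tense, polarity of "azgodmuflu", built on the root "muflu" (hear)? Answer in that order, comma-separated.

Segment: ez-god-muflu.
number: god- → dual.
tense: ez- → remote past.
polarity: ∅ → negative.

dual, remote past, negative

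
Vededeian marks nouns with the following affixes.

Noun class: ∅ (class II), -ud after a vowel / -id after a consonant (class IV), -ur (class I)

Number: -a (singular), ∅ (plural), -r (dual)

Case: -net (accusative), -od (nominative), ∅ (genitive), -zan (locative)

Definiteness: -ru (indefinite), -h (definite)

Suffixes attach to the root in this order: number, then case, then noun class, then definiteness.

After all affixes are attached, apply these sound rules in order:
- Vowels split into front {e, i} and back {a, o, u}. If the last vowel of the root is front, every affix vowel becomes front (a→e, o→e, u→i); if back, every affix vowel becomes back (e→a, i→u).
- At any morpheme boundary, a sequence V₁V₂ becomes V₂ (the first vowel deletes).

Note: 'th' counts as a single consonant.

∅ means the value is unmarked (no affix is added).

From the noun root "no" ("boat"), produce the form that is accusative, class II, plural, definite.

number = plural: zero marking, form stays no.
Attach case accusative -net → nonet.
noun class = class II: zero marking, form stays nonet.
Attach definiteness definite -h → noneth.
Apply vowel harmony: noneth → nonath.
Vowel deletion: no change.

nonath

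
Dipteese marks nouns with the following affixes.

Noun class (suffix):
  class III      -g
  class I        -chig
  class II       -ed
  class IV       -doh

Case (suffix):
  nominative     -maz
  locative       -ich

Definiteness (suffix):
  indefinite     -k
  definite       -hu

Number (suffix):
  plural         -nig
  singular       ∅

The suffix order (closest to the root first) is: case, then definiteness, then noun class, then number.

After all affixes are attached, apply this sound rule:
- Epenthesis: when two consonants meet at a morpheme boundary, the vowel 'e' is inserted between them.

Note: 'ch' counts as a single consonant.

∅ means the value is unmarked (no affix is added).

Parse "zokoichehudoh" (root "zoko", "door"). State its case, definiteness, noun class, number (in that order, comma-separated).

locative, definite, class IV, singular

Segment: zoko-ich-hu-doh.
case: -ich → locative.
definiteness: -hu → definite.
noun class: -doh → class IV.
number: ∅ → singular.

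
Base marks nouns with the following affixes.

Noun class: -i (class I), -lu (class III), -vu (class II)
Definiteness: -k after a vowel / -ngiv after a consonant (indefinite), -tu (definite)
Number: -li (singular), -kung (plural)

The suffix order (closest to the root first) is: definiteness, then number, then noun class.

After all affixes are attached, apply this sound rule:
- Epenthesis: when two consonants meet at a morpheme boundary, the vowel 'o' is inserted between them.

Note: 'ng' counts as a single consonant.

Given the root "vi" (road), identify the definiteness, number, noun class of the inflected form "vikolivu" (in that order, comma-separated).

indefinite, singular, class II

Segment: vi-k-li-vu.
definiteness: -k/ngiv → indefinite.
number: -li → singular.
noun class: -vu → class II.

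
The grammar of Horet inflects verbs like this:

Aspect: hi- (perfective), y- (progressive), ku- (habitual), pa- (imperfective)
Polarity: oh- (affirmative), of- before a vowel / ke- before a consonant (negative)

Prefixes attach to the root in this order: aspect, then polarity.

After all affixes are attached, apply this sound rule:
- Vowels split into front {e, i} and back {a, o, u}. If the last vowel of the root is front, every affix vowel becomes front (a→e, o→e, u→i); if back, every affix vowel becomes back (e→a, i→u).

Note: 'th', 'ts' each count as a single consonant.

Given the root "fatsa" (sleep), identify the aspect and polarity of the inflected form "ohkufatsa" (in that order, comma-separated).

habitual, affirmative

Segment: oh-ku-fatsa.
aspect: ku- → habitual.
polarity: oh- → affirmative.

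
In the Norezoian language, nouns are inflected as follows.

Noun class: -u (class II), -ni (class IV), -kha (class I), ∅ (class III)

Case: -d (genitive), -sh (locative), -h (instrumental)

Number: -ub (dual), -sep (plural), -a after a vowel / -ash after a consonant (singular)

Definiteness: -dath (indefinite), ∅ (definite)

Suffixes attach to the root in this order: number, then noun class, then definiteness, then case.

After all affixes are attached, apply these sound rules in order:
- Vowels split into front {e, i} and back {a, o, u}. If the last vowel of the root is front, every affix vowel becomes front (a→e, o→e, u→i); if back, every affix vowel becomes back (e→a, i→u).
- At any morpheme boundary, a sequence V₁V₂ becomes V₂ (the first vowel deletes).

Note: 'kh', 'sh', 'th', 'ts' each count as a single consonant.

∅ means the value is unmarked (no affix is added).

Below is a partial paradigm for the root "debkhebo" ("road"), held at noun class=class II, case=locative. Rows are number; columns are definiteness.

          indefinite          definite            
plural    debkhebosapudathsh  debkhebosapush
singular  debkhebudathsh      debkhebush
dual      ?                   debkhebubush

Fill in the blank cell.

Attach number dual -ub → debkheboub.
Attach noun class class II -u → debkheboubu.
Attach definiteness indefinite -dath → debkheboubudath.
Attach case locative -sh → debkheboubudathsh.
Vowel harmony: no change.
Apply vowel deletion: debkheboubudathsh → debkhebubudathsh.

debkhebubudathsh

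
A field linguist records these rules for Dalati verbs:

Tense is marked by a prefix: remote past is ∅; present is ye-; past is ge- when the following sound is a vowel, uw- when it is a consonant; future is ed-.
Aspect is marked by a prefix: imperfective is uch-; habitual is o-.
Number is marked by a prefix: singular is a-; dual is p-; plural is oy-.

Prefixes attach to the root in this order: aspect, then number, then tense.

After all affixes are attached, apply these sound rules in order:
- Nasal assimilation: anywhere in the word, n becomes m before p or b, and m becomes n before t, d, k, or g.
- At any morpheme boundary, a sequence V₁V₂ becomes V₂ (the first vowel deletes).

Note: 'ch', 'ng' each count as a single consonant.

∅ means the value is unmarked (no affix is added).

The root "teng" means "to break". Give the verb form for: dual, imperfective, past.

Attach aspect imperfective uch- → uchteng.
Attach number dual p- → puchteng.
Attach tense past uw- (before consonant 'p') → uwpuchteng.
Nasal assimilation: no change.
Vowel deletion: no change.

uwpuchteng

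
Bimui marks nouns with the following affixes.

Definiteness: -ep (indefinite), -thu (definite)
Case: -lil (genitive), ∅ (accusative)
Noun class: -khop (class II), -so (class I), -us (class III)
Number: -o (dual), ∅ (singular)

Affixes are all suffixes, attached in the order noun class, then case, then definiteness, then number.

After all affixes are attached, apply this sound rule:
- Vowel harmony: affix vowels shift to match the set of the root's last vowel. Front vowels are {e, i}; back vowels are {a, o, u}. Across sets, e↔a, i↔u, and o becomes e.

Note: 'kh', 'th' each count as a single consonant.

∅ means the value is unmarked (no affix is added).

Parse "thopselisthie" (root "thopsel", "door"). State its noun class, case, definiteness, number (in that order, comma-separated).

Segment: thopsel-us-thu-o.
noun class: -us → class III.
case: ∅ → accusative.
definiteness: -thu → definite.
number: -o → dual.

class III, accusative, definite, dual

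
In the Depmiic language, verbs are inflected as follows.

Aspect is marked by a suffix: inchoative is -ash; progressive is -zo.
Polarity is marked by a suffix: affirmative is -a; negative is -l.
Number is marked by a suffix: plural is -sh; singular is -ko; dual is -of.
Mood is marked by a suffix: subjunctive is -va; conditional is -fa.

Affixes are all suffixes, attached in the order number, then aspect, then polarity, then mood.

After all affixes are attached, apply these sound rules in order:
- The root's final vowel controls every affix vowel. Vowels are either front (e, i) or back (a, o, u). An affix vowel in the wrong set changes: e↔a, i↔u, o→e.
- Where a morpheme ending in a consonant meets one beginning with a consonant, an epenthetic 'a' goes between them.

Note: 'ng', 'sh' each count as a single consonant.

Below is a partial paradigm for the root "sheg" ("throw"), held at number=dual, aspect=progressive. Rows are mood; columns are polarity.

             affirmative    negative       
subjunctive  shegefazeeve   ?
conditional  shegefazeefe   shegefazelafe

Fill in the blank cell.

shegefazelave

Attach number dual -of → shegof.
Attach aspect progressive -zo → shegofzo.
Attach polarity negative -l → shegofzol.
Attach mood subjunctive -va → shegofzolva.
Apply vowel harmony: shegofzolva → shegefzelve.
Apply epenthesis: shegefzelve → shegefazelave.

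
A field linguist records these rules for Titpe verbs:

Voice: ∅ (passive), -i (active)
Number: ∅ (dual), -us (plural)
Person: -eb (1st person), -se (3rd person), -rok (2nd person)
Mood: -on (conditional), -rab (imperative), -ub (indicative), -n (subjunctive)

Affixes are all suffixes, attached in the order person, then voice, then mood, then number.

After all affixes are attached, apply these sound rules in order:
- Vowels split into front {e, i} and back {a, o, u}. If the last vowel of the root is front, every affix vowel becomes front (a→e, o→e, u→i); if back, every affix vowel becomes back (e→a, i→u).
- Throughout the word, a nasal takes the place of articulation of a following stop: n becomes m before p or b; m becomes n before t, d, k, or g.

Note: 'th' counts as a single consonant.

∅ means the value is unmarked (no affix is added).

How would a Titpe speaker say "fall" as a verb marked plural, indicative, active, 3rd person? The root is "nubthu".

nubthusauubus

Attach person 3rd person -se → nubthuse.
Attach voice active -i → nubthusei.
Attach mood indicative -ub → nubthuseiub.
Attach number plural -us → nubthuseiubus.
Apply vowel harmony: nubthuseiubus → nubthusauubus.
Nasal assimilation: no change.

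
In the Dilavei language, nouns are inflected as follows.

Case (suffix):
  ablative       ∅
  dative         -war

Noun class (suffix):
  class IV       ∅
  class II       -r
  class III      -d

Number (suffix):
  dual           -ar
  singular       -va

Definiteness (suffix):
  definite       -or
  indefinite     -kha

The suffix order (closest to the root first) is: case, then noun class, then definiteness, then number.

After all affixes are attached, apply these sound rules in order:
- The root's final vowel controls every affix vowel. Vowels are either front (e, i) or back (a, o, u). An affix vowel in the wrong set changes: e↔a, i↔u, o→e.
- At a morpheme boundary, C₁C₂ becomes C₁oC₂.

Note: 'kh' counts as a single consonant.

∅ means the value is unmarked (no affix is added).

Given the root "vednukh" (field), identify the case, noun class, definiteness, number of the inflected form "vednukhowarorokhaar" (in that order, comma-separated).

Segment: vednukh-war-r-kha-ar.
case: -war → dative.
noun class: -r → class II.
definiteness: -kha → indefinite.
number: -ar → dual.

dative, class II, indefinite, dual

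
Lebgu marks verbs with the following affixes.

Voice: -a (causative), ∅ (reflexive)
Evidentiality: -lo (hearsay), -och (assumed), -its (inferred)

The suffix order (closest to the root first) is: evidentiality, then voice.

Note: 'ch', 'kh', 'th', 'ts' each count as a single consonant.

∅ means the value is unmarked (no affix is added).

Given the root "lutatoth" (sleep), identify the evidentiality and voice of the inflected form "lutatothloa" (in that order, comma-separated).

Segment: lutatoth-lo-a.
evidentiality: -lo → hearsay.
voice: -a → causative.

hearsay, causative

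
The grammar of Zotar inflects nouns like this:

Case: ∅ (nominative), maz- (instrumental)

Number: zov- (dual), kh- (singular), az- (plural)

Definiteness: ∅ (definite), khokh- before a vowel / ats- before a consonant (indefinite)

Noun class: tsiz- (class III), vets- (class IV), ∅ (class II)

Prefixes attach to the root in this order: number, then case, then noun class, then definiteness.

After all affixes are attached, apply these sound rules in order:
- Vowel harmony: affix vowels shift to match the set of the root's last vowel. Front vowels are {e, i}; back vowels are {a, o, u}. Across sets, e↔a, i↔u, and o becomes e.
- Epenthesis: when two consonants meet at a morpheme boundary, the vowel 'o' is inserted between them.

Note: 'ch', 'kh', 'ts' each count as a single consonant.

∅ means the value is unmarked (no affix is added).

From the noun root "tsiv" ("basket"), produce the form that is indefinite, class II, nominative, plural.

khekhezotsiv

Attach number plural az- → aztsiv.
case = nominative: zero marking, form stays aztsiv.
noun class = class II: zero marking, form stays aztsiv.
Attach definiteness indefinite khokh- (before vowel 'a') → khokhaztsiv.
Apply vowel harmony: khokhaztsiv → khekheztsiv.
Apply epenthesis: khekheztsiv → khekhezotsiv.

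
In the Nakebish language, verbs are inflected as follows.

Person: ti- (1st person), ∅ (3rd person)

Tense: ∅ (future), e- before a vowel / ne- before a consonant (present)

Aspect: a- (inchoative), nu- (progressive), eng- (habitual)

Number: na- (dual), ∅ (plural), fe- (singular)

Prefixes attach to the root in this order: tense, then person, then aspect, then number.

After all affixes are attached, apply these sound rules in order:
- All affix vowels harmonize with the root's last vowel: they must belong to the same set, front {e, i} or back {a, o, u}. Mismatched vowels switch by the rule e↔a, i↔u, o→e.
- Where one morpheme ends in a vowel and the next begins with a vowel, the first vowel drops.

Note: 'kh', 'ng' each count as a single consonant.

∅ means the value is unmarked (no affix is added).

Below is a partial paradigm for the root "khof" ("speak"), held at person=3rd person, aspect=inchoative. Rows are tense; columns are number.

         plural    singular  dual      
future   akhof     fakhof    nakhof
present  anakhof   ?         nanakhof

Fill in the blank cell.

Attach tense present ne- (before consonant 'kh') → nekhof.
person = 3rd person: zero marking, form stays nekhof.
Attach aspect inchoative a- → anekhof.
Attach number singular fe- → feanekhof.
Apply vowel harmony: feanekhof → faanakhof.
Apply vowel deletion: faanakhof → fanakhof.

fanakhof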